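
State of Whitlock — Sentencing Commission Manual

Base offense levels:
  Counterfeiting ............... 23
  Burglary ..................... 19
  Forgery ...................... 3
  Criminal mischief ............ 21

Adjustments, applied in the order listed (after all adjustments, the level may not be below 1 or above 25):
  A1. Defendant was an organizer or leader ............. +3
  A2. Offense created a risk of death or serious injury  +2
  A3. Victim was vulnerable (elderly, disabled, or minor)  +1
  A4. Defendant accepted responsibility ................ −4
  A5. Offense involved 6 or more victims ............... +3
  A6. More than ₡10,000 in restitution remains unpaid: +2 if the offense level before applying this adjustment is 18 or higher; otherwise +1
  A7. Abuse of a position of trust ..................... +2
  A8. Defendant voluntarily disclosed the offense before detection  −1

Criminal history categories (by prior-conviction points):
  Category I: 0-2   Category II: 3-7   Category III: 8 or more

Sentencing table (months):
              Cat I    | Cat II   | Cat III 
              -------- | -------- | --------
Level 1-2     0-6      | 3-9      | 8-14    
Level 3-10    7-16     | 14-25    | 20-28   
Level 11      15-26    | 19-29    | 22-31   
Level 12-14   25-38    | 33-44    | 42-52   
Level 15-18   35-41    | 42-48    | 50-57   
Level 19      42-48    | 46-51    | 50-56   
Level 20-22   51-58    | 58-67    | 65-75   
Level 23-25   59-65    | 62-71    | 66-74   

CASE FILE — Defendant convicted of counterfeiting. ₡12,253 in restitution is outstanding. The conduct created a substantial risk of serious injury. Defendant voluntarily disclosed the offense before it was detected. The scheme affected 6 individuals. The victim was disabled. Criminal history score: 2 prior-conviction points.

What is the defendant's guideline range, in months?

59-65 months

Base offense level for counterfeiting: 23.
A2 applies: 23 + 2 = 25.
A3 applies: 25 + 1 = 26.
A4 does not apply.
A5 applies: 26 + 3 = 29.
A6 applies (level before this adjustment is 29 ≥ 18, so +2): 29 + 2 = 31.
A7 does not apply.
A8 applies: 31 − 1 = 30.
Level 30 exceeds the maximum of 25; capped at 25.
Final offense level: 25.
Criminal history: 2 prior points → Category I (0-2).
Level 25 falls in the 23-25 band.
Grid: Level 23-25 × Category I = 59-65 months.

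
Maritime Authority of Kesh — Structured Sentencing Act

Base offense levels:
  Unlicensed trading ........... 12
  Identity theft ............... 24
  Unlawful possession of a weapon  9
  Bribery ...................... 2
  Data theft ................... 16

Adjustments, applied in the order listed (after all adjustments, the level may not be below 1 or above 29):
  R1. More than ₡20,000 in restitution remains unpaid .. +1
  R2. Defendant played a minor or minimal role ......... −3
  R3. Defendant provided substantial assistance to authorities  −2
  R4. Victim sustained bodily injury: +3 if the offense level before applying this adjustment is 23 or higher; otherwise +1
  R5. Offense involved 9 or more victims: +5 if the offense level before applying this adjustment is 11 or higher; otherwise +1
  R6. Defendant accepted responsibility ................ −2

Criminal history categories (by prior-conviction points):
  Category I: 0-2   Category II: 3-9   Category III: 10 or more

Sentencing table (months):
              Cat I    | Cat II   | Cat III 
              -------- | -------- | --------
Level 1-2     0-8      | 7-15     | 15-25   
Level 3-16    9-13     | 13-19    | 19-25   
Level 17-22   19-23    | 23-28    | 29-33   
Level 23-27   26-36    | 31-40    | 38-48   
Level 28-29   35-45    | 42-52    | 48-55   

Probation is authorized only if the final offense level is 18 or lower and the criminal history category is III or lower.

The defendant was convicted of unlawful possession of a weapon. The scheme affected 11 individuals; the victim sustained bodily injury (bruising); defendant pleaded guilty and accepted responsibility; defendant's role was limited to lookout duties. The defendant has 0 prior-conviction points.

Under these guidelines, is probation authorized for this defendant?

Yes

Base offense level for unlawful possession of a weapon: 9.
R2 applies: 9 − 3 = 6.
R4 applies (level before this adjustment is 6 < 23, so +1): 6 + 1 = 7.
R5 applies (level before this adjustment is 7 < 11, so +1): 7 + 1 = 8.
R6 applies: 8 − 2 = 6.
Final offense level: 6.
Criminal history: 0 prior points → Category I (0-2).
Level 6 falls in the 3-16 band.
Grid: Level 3-16 × Category I = 9-13 months.
Probation check: level 6 ≤ 18 and category I ≤ III → eligible.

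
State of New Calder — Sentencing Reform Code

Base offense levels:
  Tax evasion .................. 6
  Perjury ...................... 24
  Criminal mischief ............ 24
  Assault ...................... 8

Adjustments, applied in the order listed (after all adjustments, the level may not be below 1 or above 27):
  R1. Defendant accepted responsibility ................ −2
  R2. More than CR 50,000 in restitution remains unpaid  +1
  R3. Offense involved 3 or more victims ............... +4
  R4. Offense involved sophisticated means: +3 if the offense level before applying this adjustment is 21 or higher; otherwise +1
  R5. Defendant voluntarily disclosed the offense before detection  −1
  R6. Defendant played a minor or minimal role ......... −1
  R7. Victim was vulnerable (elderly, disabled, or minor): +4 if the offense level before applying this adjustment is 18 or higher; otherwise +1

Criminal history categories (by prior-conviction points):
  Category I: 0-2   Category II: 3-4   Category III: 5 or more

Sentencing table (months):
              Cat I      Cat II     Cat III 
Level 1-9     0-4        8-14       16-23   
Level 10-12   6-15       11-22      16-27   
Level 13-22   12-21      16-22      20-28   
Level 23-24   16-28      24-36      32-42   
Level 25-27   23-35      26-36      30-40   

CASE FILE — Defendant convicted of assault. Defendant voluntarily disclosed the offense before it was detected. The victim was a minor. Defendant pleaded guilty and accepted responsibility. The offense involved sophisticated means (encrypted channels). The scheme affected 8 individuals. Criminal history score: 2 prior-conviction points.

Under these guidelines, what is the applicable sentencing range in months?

6-15 months

Base offense level for assault: 8.
R1 applies: 8 − 2 = 6.
R2 does not apply.
R3 applies: 6 + 4 = 10.
R4 applies (level before this adjustment is 10 < 21, so +1): 10 + 1 = 11.
R5 applies: 11 − 1 = 10.
R6 does not apply.
R7 applies (level before this adjustment is 10 < 18, so +1): 10 + 1 = 11.
Final offense level: 11.
Criminal history: 2 prior points → Category I (0-2).
Level 11 falls in the 10-12 band.
Grid: Level 10-12 × Category I = 6-15 months.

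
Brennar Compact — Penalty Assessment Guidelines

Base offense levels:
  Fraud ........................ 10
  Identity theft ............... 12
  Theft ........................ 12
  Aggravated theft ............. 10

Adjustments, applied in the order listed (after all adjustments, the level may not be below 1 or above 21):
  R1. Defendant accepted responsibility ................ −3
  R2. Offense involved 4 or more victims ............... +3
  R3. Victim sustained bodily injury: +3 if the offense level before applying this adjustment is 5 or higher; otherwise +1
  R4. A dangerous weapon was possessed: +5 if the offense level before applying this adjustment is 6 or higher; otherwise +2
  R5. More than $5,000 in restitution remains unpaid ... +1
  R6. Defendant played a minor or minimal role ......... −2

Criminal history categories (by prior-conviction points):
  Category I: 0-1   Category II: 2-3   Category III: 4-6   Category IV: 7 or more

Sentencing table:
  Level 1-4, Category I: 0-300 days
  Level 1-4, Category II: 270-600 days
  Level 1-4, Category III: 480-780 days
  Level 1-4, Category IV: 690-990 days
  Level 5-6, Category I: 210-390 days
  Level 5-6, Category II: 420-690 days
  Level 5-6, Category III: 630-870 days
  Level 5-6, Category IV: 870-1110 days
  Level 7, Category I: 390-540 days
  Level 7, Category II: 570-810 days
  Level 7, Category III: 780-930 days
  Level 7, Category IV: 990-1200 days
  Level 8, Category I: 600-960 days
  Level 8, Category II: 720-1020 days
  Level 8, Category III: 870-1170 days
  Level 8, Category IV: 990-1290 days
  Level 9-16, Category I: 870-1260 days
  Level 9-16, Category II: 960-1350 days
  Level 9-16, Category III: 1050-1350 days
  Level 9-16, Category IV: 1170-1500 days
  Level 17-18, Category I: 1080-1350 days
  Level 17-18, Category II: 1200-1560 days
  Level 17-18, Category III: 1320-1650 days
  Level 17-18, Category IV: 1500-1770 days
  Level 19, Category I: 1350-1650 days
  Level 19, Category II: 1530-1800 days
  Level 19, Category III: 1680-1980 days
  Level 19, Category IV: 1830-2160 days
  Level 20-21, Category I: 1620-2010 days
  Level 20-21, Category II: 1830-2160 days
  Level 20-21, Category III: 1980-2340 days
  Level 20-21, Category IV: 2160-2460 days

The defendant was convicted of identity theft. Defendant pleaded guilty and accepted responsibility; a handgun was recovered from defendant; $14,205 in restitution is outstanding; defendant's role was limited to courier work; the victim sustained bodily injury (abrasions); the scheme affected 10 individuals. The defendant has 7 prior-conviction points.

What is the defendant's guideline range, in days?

Base offense level for identity theft: 12.
R1 applies: 12 − 3 = 9.
R2 applies: 9 + 3 = 12.
R3 applies (level before this adjustment is 12 ≥ 5, so +3): 12 + 3 = 15.
R4 applies (level before this adjustment is 15 ≥ 6, so +5): 15 + 5 = 20.
R5 applies: 20 + 1 = 21.
R6 applies: 21 − 2 = 19.
Final offense level: 19.
Criminal history: 7 prior points → Category IV (7+).
Level 19 falls in the 19 band.
Grid: Level 19 × Category IV = 1830-2160 days.

1830-2160 days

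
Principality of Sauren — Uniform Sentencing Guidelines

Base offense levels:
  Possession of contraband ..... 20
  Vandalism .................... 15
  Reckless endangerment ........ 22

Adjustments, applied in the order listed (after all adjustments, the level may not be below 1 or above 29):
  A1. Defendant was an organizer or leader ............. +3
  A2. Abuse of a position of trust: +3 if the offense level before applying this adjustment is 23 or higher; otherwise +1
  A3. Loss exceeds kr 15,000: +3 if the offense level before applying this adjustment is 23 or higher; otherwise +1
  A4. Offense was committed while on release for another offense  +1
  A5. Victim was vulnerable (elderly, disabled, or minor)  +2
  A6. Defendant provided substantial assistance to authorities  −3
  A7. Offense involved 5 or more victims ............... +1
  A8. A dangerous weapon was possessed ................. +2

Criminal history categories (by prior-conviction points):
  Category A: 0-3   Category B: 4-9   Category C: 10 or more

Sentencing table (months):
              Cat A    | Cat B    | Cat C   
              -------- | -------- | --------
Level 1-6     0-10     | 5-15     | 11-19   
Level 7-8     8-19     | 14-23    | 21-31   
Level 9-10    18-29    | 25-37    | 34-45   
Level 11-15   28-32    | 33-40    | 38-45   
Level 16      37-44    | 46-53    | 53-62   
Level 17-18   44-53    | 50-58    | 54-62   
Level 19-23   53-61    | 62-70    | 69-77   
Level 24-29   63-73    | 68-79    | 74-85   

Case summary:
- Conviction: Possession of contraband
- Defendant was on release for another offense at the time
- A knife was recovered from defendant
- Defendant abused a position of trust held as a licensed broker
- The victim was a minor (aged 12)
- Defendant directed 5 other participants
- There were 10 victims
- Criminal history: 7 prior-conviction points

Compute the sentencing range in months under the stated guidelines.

Base offense level for possession of contraband: 20.
A1 applies: 20 + 3 = 23.
A2 applies (level before this adjustment is 23 ≥ 23, so +3): 23 + 3 = 26.
A4 applies: 26 + 1 = 27.
A5 applies: 27 + 2 = 29.
A7 applies: 29 + 1 = 30.
A8 applies: 30 + 2 = 32.
Level 32 exceeds the maximum of 29; capped at 29.
Final offense level: 29.
Criminal history: 7 prior points → Category B (4-9).
Level 29 falls in the 24-29 band.
Grid: Level 24-29 × Category B = 68-79 months.

68-79 months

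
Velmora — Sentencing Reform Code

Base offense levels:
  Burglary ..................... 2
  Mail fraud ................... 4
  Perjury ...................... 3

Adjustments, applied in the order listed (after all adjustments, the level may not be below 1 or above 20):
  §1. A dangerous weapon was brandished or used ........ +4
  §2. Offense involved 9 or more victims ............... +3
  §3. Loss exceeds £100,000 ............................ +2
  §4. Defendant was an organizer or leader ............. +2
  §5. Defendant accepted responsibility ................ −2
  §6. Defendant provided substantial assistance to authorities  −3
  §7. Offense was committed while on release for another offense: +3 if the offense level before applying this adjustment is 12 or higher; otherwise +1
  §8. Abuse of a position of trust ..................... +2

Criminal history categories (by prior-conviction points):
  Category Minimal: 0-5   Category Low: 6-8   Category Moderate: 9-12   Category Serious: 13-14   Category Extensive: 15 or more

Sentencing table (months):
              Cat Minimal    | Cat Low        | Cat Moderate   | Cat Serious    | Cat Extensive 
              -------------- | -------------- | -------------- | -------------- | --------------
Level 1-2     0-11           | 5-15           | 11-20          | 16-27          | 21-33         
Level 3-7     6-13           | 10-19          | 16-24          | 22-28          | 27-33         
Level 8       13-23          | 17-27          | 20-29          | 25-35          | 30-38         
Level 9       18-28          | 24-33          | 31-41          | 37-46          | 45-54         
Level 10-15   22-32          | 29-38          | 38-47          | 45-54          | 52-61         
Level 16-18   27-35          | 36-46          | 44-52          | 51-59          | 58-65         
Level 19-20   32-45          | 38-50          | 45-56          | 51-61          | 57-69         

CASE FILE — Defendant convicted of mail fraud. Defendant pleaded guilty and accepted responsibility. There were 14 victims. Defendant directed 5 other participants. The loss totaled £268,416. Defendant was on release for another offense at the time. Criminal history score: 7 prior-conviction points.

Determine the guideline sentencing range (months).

Base offense level for mail fraud: 4.
§2 applies: 4 + 3 = 7.
§3 applies: 7 + 2 = 9.
§4 applies: 9 + 2 = 11.
§5 applies: 11 − 2 = 9.
§7 applies (level before this adjustment is 9 < 12, so +1): 9 + 1 = 10.
§8 does not apply.
Final offense level: 10.
Criminal history: 7 prior points → Category Low (6-8).
Level 10 falls in the 10-15 band.
Grid: Level 10-15 × Category Low = 29-38 months.

29-38 months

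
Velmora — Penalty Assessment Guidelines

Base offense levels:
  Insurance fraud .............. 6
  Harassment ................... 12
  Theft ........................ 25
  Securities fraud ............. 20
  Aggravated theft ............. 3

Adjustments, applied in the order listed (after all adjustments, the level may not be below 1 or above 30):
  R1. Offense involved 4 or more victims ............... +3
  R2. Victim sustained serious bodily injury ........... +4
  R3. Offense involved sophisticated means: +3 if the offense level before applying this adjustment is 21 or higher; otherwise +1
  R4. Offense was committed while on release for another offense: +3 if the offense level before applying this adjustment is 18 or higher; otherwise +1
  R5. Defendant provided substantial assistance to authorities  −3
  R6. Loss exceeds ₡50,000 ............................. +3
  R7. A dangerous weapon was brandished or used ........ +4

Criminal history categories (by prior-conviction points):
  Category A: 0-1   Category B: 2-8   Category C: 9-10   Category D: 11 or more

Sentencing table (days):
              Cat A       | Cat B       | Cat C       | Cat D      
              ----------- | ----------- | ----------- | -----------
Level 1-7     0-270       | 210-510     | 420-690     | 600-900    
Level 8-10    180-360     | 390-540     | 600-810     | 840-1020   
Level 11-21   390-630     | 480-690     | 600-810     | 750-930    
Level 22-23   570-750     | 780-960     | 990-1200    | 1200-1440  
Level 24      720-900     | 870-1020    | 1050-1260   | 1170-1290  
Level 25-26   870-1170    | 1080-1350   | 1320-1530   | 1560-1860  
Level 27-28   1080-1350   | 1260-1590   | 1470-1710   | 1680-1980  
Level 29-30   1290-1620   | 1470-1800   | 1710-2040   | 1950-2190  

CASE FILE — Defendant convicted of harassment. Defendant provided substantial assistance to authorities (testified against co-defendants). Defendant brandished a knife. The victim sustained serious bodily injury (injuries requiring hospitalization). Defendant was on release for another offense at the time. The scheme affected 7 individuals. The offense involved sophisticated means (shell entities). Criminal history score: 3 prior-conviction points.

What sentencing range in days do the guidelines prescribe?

Base offense level for harassment: 12.
R1 applies: 12 + 3 = 15.
R2 applies: 15 + 4 = 19.
R3 applies (level before this adjustment is 19 < 21, so +1): 19 + 1 = 20.
R4 applies (level before this adjustment is 20 ≥ 18, so +3): 20 + 3 = 23.
R5 applies: 23 − 3 = 20.
R7 applies: 20 + 4 = 24.
Final offense level: 24.
Criminal history: 3 prior points → Category B (2-8).
Level 24 falls in the 24 band.
Grid: Level 24 × Category B = 870-1020 days.

870-1020 days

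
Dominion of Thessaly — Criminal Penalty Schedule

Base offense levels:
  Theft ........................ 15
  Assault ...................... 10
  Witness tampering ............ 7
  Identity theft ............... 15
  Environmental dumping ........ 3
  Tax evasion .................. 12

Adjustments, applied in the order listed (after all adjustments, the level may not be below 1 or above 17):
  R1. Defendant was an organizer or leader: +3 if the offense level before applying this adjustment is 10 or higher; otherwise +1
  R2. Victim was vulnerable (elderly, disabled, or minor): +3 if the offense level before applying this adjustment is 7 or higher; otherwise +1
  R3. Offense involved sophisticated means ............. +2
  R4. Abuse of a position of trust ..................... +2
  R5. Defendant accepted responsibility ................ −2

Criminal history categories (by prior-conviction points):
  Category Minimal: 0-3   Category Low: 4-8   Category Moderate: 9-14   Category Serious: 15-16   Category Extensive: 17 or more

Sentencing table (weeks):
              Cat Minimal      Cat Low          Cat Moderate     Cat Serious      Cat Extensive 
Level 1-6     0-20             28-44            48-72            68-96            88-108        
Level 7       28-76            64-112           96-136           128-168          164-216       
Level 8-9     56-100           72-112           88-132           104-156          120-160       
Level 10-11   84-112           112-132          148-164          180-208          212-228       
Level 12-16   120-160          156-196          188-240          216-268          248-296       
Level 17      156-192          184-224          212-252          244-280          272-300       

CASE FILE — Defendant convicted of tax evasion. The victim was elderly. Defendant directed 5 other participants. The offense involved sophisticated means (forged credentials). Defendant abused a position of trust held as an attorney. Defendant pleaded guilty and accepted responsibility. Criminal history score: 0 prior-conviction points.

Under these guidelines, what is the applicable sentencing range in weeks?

156-192 weeks

Base offense level for tax evasion: 12.
R1 applies (level before this adjustment is 12 ≥ 10, so +3): 12 + 3 = 15.
R2 applies (level before this adjustment is 15 ≥ 7, so +3): 15 + 3 = 18.
R3 applies: 18 + 2 = 20.
R4 applies: 20 + 2 = 22.
R5 applies: 22 − 2 = 20.
Level 20 exceeds the maximum of 17; capped at 17.
Final offense level: 17.
Criminal history: 0 prior points → Category Minimal (0-3).
Level 17 falls in the 17 band.
Grid: Level 17 × Category Minimal = 156-192 weeks.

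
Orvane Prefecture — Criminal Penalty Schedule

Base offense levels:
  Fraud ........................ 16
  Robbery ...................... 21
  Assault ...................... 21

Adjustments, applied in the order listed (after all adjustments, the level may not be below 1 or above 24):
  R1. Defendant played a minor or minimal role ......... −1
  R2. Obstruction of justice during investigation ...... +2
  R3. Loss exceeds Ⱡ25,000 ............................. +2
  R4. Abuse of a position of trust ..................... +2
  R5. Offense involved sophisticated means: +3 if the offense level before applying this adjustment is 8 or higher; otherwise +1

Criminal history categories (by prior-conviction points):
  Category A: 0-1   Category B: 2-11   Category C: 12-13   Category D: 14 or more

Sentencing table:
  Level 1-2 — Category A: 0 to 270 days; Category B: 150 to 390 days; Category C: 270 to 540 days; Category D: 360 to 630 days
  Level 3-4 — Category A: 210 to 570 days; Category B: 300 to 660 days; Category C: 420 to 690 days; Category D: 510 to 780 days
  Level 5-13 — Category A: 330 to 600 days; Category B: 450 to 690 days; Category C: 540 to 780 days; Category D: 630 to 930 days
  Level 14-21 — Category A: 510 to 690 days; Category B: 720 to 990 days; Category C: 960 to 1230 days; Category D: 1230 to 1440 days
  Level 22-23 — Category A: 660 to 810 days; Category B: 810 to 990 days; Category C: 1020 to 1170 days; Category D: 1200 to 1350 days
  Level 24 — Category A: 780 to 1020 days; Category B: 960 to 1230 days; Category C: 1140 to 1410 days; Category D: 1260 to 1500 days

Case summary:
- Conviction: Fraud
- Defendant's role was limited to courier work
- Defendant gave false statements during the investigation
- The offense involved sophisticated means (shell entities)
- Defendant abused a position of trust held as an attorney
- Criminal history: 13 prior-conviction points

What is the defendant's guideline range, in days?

1020-1170 days

Base offense level for fraud: 16.
R1 applies: 16 − 1 = 15.
R2 applies: 15 + 2 = 17.
R3 does not apply.
R4 applies: 17 + 2 = 19.
R5 applies (level before this adjustment is 19 ≥ 8, so +3): 19 + 3 = 22.
Final offense level: 22.
Criminal history: 13 prior points → Category C (12-13).
Level 22 falls in the 22-23 band.
Grid: Level 22-23 × Category C = 1020-1170 days.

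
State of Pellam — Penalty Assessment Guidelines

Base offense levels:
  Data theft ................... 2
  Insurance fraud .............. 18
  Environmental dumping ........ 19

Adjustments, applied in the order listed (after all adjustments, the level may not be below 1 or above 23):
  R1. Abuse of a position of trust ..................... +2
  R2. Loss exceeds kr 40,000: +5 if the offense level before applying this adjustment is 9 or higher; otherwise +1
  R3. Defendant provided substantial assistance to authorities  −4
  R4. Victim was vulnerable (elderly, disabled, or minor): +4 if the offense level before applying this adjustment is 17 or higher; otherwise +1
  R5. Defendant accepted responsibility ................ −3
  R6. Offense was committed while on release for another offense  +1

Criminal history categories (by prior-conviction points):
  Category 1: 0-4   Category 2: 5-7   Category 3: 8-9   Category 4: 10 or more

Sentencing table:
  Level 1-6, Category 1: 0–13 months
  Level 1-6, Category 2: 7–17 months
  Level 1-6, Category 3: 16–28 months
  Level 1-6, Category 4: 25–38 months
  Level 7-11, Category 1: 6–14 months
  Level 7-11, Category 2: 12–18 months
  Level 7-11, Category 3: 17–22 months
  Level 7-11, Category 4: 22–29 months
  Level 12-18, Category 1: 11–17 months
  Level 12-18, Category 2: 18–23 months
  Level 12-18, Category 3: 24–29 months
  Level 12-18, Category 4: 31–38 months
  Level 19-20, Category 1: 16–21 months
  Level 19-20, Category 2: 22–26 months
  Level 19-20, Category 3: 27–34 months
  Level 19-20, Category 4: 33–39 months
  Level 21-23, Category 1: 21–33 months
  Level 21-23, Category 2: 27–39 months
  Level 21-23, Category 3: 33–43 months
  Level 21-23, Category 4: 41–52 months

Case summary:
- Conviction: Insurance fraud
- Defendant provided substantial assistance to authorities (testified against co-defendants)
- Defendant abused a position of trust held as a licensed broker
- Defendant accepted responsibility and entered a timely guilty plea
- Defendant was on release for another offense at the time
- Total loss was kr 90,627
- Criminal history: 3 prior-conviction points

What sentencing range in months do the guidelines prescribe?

16-21 months

Base offense level for insurance fraud: 18.
R1 applies: 18 + 2 = 20.
R2 applies (level before this adjustment is 20 ≥ 9, so +5): 20 + 5 = 25.
R3 applies: 25 − 4 = 21.
R4 does not apply.
R5 applies: 21 − 3 = 18.
R6 applies: 18 + 1 = 19.
Final offense level: 19.
Criminal history: 3 prior points → Category 1 (0-4).
Level 19 falls in the 19-20 band.
Grid: Level 19-20 × Category 1 = 16-21 months.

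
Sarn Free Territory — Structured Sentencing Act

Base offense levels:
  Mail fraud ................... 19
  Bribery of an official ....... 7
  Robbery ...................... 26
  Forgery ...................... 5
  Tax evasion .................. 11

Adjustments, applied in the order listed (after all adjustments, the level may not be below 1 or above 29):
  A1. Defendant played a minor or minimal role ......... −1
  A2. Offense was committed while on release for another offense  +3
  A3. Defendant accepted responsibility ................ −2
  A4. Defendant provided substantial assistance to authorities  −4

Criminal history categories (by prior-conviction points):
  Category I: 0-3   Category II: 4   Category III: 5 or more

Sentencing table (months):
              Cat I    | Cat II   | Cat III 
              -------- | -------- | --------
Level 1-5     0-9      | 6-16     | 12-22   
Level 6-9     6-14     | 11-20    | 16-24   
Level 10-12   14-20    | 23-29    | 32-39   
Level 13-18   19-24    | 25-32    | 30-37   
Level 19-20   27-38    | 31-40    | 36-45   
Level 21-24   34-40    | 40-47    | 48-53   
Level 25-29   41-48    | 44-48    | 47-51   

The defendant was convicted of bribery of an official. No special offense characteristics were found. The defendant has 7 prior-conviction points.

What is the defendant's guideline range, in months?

Base offense level for bribery of an official: 7.
Final offense level: 7.
Criminal history: 7 prior points → Category III (5+).
Level 7 falls in the 6-9 band.
Grid: Level 6-9 × Category III = 16-24 months.

16-24 months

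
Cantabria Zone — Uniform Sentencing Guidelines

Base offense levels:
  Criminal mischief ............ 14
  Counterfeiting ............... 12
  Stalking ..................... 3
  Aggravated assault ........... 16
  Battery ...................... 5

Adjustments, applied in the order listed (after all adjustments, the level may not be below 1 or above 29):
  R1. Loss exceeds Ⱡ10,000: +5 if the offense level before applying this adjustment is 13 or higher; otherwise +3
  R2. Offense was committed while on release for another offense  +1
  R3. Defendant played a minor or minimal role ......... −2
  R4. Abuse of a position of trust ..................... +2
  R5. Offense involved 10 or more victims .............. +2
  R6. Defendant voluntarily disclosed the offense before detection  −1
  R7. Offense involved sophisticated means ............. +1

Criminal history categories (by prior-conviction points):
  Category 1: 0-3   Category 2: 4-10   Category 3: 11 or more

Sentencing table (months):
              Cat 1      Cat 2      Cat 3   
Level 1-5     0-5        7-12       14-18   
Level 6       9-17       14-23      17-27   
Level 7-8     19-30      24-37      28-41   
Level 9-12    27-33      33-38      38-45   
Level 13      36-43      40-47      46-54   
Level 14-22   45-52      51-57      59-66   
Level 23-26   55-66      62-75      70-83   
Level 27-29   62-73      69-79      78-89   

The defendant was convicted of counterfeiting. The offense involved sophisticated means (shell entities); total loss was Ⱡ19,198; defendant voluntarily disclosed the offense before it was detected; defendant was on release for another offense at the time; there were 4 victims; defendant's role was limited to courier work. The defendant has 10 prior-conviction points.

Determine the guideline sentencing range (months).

51-57 months

Base offense level for counterfeiting: 12.
R1 applies (level before this adjustment is 12 < 13, so +3): 12 + 3 = 15.
R2 applies: 15 + 1 = 16.
R3 applies: 16 − 2 = 14.
R6 applies: 14 − 1 = 13.
R7 applies: 13 + 1 = 14.
Final offense level: 14.
Criminal history: 10 prior points → Category 2 (4-10).
Level 14 falls in the 14-22 band.
Grid: Level 14-22 × Category 2 = 51-57 months.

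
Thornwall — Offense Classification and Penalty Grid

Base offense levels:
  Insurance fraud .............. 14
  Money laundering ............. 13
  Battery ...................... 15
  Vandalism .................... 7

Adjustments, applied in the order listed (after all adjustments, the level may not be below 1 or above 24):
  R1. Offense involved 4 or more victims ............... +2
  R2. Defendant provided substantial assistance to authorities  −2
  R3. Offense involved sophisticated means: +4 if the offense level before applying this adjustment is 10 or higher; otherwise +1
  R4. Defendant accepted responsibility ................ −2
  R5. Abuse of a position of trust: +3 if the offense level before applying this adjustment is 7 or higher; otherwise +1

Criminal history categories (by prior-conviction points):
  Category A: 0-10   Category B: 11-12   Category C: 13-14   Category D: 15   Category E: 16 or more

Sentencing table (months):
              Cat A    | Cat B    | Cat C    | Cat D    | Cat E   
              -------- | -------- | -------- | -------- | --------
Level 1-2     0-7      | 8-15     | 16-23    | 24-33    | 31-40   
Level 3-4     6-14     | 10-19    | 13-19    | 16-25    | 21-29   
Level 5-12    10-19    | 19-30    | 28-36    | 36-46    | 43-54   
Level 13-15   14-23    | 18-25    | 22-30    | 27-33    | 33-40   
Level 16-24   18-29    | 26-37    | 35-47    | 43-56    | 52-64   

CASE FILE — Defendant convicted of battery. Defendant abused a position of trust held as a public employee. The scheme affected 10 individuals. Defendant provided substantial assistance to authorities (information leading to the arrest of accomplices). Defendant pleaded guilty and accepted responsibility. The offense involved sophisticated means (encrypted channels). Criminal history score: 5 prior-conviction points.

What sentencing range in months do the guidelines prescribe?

Base offense level for battery: 15.
R1 applies: 15 + 2 = 17.
R2 applies: 17 − 2 = 15.
R3 applies (level before this adjustment is 15 ≥ 10, so +4): 15 + 4 = 19.
R4 applies: 19 − 2 = 17.
R5 applies (level before this adjustment is 17 ≥ 7, so +3): 17 + 3 = 20.
Final offense level: 20.
Criminal history: 5 prior points → Category A (0-10).
Level 20 falls in the 16-24 band.
Grid: Level 16-24 × Category A = 18-29 months.

18-29 months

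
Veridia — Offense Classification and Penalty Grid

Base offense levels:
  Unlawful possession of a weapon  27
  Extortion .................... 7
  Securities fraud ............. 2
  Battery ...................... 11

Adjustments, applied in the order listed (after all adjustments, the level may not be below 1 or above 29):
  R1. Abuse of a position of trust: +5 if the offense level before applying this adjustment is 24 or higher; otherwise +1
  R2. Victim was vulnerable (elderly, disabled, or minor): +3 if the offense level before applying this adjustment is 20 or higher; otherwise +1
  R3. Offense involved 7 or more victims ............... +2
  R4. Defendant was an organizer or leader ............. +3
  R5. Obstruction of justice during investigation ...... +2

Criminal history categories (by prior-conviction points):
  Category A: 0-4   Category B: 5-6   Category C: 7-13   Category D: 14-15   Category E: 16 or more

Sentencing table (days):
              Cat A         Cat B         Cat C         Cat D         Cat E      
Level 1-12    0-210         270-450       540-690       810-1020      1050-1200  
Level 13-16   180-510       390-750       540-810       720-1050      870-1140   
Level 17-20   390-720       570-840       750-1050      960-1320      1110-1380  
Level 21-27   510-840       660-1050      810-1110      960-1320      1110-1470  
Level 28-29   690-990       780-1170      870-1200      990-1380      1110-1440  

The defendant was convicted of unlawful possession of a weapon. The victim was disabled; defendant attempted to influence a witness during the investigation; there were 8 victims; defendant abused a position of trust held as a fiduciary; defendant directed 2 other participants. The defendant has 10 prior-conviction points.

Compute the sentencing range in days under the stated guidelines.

870-1200 days

Base offense level for unlawful possession of a weapon: 27.
R1 applies (level before this adjustment is 27 ≥ 24, so +5): 27 + 5 = 32.
R2 applies (level before this adjustment is 32 ≥ 20, so +3): 32 + 3 = 35.
R3 applies: 35 + 2 = 37.
R4 applies: 37 + 3 = 40.
R5 applies: 40 + 2 = 42.
Level 42 exceeds the maximum of 29; capped at 29.
Final offense level: 29.
Criminal history: 10 prior points → Category C (7-13).
Level 29 falls in the 28-29 band.
Grid: Level 28-29 × Category C = 870-1200 days.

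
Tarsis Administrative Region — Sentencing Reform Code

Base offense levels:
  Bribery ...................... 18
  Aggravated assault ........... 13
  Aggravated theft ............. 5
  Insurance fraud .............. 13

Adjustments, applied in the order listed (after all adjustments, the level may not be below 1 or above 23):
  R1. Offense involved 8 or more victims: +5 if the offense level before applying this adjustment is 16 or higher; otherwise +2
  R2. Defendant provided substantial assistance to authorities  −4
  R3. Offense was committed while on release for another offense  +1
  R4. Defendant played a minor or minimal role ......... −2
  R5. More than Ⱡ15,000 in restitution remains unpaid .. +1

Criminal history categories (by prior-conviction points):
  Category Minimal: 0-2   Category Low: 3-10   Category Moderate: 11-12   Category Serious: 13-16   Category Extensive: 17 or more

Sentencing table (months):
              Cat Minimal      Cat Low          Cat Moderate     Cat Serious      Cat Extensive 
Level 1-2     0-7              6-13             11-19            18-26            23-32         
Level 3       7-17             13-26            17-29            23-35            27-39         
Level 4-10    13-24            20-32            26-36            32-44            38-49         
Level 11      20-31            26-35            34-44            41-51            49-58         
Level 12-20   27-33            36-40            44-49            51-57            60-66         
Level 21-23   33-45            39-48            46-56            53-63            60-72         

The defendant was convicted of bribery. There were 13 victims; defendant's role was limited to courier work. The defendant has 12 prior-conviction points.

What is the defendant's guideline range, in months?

Base offense level for bribery: 18.
R1 applies (level before this adjustment is 18 ≥ 16, so +5): 18 + 5 = 23.
R4 applies: 23 − 2 = 21.
Final offense level: 21.
Criminal history: 12 prior points → Category Moderate (11-12).
Level 21 falls in the 21-23 band.
Grid: Level 21-23 × Category Moderate = 46-56 months.

46-56 months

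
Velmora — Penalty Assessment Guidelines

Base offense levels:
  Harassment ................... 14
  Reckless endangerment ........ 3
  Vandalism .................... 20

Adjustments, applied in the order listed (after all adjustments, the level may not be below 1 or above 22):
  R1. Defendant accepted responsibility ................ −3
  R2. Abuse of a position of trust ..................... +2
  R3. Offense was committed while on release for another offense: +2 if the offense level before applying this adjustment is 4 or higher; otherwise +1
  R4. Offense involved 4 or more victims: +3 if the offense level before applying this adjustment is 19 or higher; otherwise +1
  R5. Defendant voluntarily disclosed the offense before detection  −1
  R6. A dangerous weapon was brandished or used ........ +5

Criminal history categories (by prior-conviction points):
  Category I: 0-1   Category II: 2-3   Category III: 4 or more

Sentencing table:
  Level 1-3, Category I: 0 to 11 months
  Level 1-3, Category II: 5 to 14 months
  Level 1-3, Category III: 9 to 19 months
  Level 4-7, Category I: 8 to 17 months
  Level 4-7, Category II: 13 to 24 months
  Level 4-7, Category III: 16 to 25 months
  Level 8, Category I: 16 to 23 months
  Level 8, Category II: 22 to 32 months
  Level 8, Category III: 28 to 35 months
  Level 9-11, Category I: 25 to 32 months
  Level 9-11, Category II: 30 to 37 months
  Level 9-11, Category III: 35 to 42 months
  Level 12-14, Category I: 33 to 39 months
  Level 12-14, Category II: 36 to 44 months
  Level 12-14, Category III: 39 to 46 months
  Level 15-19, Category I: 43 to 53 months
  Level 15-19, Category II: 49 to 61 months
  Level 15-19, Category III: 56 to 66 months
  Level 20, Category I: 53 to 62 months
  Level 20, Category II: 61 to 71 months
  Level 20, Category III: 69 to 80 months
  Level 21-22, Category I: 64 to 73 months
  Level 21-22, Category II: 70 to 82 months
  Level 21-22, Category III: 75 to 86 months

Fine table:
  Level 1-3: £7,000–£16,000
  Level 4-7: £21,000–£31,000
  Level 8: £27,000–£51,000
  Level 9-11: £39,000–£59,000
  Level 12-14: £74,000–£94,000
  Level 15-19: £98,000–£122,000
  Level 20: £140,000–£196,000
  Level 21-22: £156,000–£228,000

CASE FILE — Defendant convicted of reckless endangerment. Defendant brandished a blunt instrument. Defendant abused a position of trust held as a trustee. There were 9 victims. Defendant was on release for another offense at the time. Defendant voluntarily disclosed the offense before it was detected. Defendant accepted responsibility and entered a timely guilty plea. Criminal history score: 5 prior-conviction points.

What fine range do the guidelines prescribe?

£27,000–£51,000

Base offense level for reckless endangerment: 3.
R1 applies: 3 − 3 = 0.
R2 applies: 0 + 2 = 2.
R3 applies (level before this adjustment is 2 < 4, so +1): 2 + 1 = 3.
R4 applies (level before this adjustment is 3 < 19, so +1): 3 + 1 = 4.
R5 applies: 4 − 1 = 3.
R6 applies: 3 + 5 = 8.
Final offense level: 8.
Level 8 falls in the 8 band.
Fine table: Level 8 → £27,000–£51,000.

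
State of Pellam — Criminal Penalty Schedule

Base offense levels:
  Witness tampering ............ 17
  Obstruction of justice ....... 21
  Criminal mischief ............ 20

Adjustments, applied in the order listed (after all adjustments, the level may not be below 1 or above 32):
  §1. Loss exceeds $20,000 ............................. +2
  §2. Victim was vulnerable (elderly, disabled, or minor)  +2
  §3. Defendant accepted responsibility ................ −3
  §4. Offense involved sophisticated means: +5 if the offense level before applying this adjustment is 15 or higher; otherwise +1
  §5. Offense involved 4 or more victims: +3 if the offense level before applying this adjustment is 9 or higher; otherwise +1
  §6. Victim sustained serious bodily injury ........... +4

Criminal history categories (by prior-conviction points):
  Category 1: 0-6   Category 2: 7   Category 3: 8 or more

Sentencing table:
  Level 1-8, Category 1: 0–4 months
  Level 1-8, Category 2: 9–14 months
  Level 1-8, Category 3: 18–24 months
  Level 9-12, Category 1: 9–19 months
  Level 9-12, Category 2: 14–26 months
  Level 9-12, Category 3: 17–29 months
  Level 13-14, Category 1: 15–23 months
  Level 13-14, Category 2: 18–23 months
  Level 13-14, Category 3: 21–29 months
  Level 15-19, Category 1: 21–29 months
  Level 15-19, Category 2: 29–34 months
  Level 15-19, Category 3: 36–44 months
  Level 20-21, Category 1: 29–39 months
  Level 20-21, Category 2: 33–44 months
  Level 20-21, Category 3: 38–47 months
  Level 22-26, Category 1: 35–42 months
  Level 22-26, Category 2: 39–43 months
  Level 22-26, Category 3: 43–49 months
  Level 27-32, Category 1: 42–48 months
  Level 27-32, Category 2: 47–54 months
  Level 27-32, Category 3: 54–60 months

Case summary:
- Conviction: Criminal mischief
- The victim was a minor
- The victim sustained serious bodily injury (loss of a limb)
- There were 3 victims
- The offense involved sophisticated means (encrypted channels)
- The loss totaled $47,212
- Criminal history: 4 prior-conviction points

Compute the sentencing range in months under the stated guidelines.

42-48 months

Base offense level for criminal mischief: 20.
§1 applies: 20 + 2 = 22.
§2 applies: 22 + 2 = 24.
§4 applies (level before this adjustment is 24 ≥ 15, so +5): 24 + 5 = 29.
§6 applies: 29 + 4 = 33.
Level 33 exceeds the maximum of 32; capped at 32.
Final offense level: 32.
Criminal history: 4 prior points → Category 1 (0-6).
Level 32 falls in the 27-32 band.
Grid: Level 27-32 × Category 1 = 42-48 months.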